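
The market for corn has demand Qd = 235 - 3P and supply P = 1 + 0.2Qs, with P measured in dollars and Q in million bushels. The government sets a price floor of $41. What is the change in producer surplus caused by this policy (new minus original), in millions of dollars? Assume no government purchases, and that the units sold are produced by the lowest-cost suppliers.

Rearranging supply gives Qs = 5P - 5. Without the control the market clears where 235 - 3P = 5P - 5, i.e. P* = 30 and Q* = 145.
Because the floor (41) lies above the market-clearing price, it is binding.
At P = 41: Qd = 235 - 3·41 = 112 and Qs = 5·41 - 5 = 200.
Producer surplus without the control is ½ · (30 - 1) · 145 = 2102.5.
With the floor, 112 units are sold at 41. The supply price at Q = 112 is 23.4, so PS = ½ · [(41 - 1) + (41 - 23.4)] · 112 = 3225.6.
Change in producer surplus = 3225.6 - 2102.5 = 1123.1.

1123.1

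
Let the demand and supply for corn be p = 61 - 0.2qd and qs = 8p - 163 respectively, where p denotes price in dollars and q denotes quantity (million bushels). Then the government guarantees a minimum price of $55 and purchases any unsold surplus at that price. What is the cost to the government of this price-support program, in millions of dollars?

13585

Rearranging demand gives qd = 305 - 5p. Without the control the market clears where 305 - 5p = 8p - 163, i.e. p* = 36 and q* = 125.
Since 55 > 36, the floor is binding.
At p = 55: qd = 305 - 5·55 = 30 and qs = 8·55 - 163 = 277.
Surplus = qs - qd = 247.
Government expenditure = surplus × support price = 247 × 55 = 13585.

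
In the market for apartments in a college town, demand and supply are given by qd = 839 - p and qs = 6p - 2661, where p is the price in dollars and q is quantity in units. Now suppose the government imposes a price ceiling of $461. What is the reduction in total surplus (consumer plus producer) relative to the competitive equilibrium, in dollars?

Without the control the market clears where 839 - p = 6p - 2661, i.e. p* = 500 and q* = 339.
The ceiling of 461 is below the equilibrium price 500, so it binds.
At p = 461: qd = 839 - 461 = 378 and qs = 6·461 - 2661 = 105.
Quantity traded falls to 105. At q = 105 the demand price is 839 - 105 = 734 and the supply price is (2661 + 105)/6 = 461.
Deadweight loss = ½ · (734 - 461) · (339 - 105) = ½ · 273 · 234 = 31941.

31941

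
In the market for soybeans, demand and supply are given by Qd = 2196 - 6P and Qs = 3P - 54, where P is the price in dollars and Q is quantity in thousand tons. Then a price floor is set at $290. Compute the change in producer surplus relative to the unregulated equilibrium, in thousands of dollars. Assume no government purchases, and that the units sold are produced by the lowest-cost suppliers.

In a free market, 2196 - 6P = 3P - 54 gives the equilibrium P* = 250, Q* = 696.
Since 290 > 250, the floor is binding.
At P = 290: Qd = 2196 - 6·290 = 456 and Qs = 3·290 - 54 = 816.
Producer surplus without the control is ½ · (250 - 18) · 696 = 80736.
With the floor, 456 units are sold at 290. The supply price at Q = 456 is 170, so PS = ½ · [(290 - 18) + (290 - 170)] · 456 = 89376.
Change in producer surplus = 89376 - 80736 = 8640.

8640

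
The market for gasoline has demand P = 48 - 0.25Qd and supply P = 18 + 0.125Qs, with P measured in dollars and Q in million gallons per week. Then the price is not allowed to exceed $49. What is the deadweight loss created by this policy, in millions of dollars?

0

Rearranging demand gives Qd = 192 - 4P; rearranging supply gives Qs = 8P - 144. In a free market, 192 - 4P = 8P - 144 gives the equilibrium P* = 28, Q* = 80.
The ceiling of 49 is above the equilibrium price 28, so it is not binding; the market clears at P* = 28, Q* = 80.
Since the control does not bind, no trades are prevented and deadweight loss is zero.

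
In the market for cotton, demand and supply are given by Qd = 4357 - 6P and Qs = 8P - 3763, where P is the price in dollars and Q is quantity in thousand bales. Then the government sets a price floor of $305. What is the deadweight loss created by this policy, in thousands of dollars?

0

In a free market, 4357 - 6P = 8P - 3763 gives the equilibrium P* = 580, Q* = 877.
The floor of 305 is below the equilibrium price 580, so it is not binding; the market clears at P* = 580, Q* = 877.
Since the control does not bind, no trades are prevented and deadweight loss is zero.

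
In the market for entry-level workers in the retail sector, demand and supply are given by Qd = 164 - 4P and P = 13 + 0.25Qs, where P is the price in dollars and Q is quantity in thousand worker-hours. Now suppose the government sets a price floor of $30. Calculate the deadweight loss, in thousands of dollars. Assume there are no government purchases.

Rearranging supply gives Qs = 4P - 52. In a free market, 164 - 4P = 4P - 52 gives the equilibrium P* = 27, Q* = 56.
The floor of 30 is above the equilibrium price 27, so it binds.
At P = 30: Qd = 164 - 4·30 = 44 and Qs = 4·30 - 52 = 68.
Quantity traded falls to 44. At Q = 44 the demand price is (164 - 44)/4 = 30 and the supply price is (52 + 44)/4 = 24.
Deadweight loss = ½ · (30 - 24) · (56 - 44) = ½ · 6 · 12 = 36.

36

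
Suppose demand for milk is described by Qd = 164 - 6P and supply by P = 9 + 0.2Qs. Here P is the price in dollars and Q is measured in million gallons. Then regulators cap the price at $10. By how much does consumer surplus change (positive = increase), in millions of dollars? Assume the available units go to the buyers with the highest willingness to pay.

Rearranging supply gives Qs = 5P - 45. Setting quantity demanded equal to quantity supplied, 164 - 6P = 5P - 45, gives P* = 19 and Q* = 50.
The ceiling of 10 is below the equilibrium price 19, so it binds.
At P = 10: Qd = 164 - 6·10 = 104 and Qs = 5·10 - 45 = 5.
Consumer surplus without the control is ½ · (82/3 - 19) · 50 = 625/3.
With the ceiling, 5 units are sold at 10 (assume they go to the highest-value buyers). The demand price at Q = 5 is 26.5, so CS = ½ · [(82/3 - 10) + (26.5 - 10)] · 5 = 1015/12.
Change in consumer surplus = 1015/12 - 625/3 = -123.75.

-123.75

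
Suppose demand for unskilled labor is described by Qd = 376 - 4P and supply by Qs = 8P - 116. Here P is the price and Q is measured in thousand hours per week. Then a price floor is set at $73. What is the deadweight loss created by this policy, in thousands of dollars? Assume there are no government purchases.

Equilibrium: 376 - 4P = 8P - 116, so 492 = 12P and P* = 41, Q* = 212.
Since 73 > 41, the floor is binding.
At P = 73: Qd = 376 - 4·73 = 84 and Qs = 8·73 - 116 = 468.
Quantity traded falls to 84. At Q = 84 the demand price is (376 - 84)/4 = 73 and the supply price is (116 + 84)/8 = 25.
Deadweight loss = ½ · (73 - 25) · (212 - 84) = ½ · 48 · 128 = 3072.

3072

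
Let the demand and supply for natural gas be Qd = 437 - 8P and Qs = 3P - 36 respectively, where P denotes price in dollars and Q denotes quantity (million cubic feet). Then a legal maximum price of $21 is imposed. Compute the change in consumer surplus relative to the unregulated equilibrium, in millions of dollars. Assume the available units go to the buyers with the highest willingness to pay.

Setting quantity demanded equal to quantity supplied, 437 - 8P = 3P - 36, gives P* = 43 and Q* = 93.
Since 21 < 43, the ceiling is binding.
At P = 21: Qd = 437 - 8·21 = 269 and Qs = 3·21 - 36 = 27.
Consumer surplus without the control is ½ · (54.625 - 43) · 93 = 540.5625.
With the ceiling, 27 units are sold at 21 (assume they go to the highest-value buyers). The demand price at Q = 27 is 51.25, so CS = ½ · [(54.625 - 21) + (51.25 - 21)] · 27 = 862.3125.
Change in consumer surplus = 862.3125 - 540.5625 = 321.75.

321.75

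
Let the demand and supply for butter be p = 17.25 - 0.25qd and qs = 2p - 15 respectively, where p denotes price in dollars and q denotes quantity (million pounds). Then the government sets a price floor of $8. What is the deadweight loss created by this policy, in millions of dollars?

0

Rearranging demand gives qd = 69 - 4p. Setting quantity demanded equal to quantity supplied, 69 - 4p = 2p - 15, gives p* = 14 and q* = 13.
Since 8 is below p* = 14, the floor does not bind and the free-market outcome prevails.
Since the control does not bind, no trades are prevented and deadweight loss is zero.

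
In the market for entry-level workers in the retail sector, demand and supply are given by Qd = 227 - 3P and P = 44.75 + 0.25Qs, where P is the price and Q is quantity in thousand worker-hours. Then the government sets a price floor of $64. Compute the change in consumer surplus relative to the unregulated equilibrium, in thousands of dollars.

-264

Rearranging supply gives Qs = 4P - 179. Setting quantity demanded equal to quantity supplied, 227 - 3P = 4P - 179, gives P* = 58 and Q* = 53.
Since 64 > 58, the floor is binding.
At P = 64: Qd = 227 - 3·64 = 35 and Qs = 4·64 - 179 = 77.
Consumer surplus without the control is ½ · (227/3 - 58) · 53 = 2809/6.
With the floor, consumers buy 35 units at 64, so CS = ½ · (227/3 - 64) · 35 = 1225/6.
Change in consumer surplus = 1225/6 - 2809/6 = -264.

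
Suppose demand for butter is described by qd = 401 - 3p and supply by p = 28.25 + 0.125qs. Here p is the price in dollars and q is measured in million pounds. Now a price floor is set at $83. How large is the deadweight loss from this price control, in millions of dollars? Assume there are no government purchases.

Rearranging supply gives qs = 8p - 226. In a free market, 401 - 3p = 8p - 226 gives the equilibrium p* = 57, q* = 230.
Since 83 > 57, the floor is binding.
At p = 83: qd = 401 - 3·83 = 152 and qs = 8·83 - 226 = 438.
Quantity traded falls to 152. At q = 152 the demand price is (401 - 152)/3 = 83 and the supply price is (226 + 152)/8 = 47.25.
Deadweight loss = ½ · (83 - 47.25) · (230 - 152) = ½ · 35.75 · 78 = 1394.25.

1394.25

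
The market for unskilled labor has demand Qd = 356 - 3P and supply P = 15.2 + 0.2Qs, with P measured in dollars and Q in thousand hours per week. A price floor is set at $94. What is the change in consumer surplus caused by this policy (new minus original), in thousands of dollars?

Rearranging supply gives Qs = 5P - 76. In a free market, 356 - 3P = 5P - 76 gives the equilibrium P* = 54, Q* = 194.
Since 94 > 54, the floor is binding.
At P = 94: Qd = 356 - 3·94 = 74 and Qs = 5·94 - 76 = 394.
Consumer surplus without the control is ½ · (356/3 - 54) · 194 = 18818/3.
With the floor, consumers buy 74 units at 94, so CS = ½ · (356/3 - 94) · 74 = 2738/3.
Change in consumer surplus = 2738/3 - 18818/3 = -5360.

-5360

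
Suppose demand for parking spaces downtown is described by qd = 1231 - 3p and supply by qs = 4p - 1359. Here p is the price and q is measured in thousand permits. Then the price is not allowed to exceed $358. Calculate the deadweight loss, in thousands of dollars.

In a free market, 1231 - 3p = 4p - 1359 gives the equilibrium p* = 370, q* = 121.
The ceiling of 358 is below the equilibrium price 370, so it binds.
At p = 358: qd = 1231 - 3·358 = 157 and qs = 4·358 - 1359 = 73.
Quantity traded falls to 73. At q = 73 the demand price is (1231 - 73)/3 = 386 and the supply price is (1359 + 73)/4 = 358.
Deadweight loss = ½ · (386 - 358) · (121 - 73) = ½ · 28 · 48 = 672.

672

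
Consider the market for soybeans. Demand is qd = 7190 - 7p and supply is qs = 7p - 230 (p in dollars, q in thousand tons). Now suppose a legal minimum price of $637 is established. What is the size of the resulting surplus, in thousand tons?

Setting quantity demanded equal to quantity supplied, 7190 - 7p = 7p - 230, gives p* = 530 and q* = 3480.
The floor of 637 is above the equilibrium price 530, so it binds.
At p = 637: qd = 7190 - 7·637 = 2731 and qs = 7·637 - 230 = 4229.
Surplus = qs - qd = 4229 - 2731 = 1498.

1498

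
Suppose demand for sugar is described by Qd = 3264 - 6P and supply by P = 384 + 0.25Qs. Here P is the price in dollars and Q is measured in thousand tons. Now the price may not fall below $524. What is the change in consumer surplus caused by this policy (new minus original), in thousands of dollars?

-11088

Rearranging supply gives Qs = 4P - 1536. Setting quantity demanded equal to quantity supplied, 3264 - 6P = 4P - 1536, gives P* = 480 and Q* = 384.
Because the floor (524) lies above the market-clearing price, it is binding.
At P = 524: Qd = 3264 - 6·524 = 120 and Qs = 4·524 - 1536 = 560.
Consumer surplus without the control is ½ · (544 - 480) · 384 = 12288.
With the floor, consumers buy 120 units at 524, so CS = ½ · (544 - 524) · 120 = 1200.
Change in consumer surplus = 1200 - 12288 = -11088.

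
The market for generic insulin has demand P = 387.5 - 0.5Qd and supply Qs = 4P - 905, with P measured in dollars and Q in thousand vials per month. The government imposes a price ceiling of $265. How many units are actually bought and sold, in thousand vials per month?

Rearranging demand gives Qd = 775 - 2P. Equilibrium: 775 - 2P = 4P - 905, so 1680 = 6P and P* = 280, Q* = 215.
Because the ceiling (265) lies below the market-clearing price, it is binding.
At P = 265: Qd = 775 - 2·265 = 245 and Qs = 4·265 - 905 = 155.
The quantity actually transacted is the short side, supply: 155.

155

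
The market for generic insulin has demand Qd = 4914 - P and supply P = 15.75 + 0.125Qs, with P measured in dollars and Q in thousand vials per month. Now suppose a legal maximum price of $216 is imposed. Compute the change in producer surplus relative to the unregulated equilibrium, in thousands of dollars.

-1024432

Rearranging supply gives Qs = 8P - 126. In a free market, 4914 - P = 8P - 126 gives the equilibrium P* = 560, Q* = 4354.
Since 216 < 560, the ceiling is binding.
At P = 216: Qd = 4914 - 216 = 4698 and Qs = 8·216 - 126 = 1602.
Producer surplus without the control is ½ · (560 - 15.75) · 4354 = 1184832.25.
With the ceiling, producers sell 1602 units at 216, so PS = ½ · (216 - 15.75) · 1602 = 160400.25.
Change in producer surplus = 160400.25 - 1184832.25 = -1024432.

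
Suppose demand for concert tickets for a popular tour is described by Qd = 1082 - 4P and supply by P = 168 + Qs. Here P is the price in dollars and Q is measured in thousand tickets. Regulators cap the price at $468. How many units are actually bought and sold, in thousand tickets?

82

Rearranging supply gives Qs = P - 168. Setting quantity demanded equal to quantity supplied, 1082 - 4P = P - 168, gives P* = 250 and Q* = 82.
The ceiling of 468 is above the equilibrium price 250, so it is not binding; the market clears at P* = 250, Q* = 82.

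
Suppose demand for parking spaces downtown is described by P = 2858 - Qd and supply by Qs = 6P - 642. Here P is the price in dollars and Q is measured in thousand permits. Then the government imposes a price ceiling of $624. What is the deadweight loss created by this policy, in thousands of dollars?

0

Rearranging demand gives Qd = 2858 - P. Setting quantity demanded equal to quantity supplied, 2858 - P = 6P - 642, gives P* = 500 and Q* = 2358.
The ceiling of 624 is above the equilibrium price 500, so it is not binding; the market clears at P* = 500, Q* = 2358.
Since the control does not bind, no trades are prevented and deadweight loss is zero.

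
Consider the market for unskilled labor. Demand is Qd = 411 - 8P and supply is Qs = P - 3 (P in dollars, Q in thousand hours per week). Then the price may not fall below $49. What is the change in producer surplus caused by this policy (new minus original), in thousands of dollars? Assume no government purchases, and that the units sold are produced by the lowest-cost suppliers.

-231

In a free market, 411 - 8P = P - 3 gives the equilibrium P* = 46, Q* = 43.
The floor of 49 is above the equilibrium price 46, so it binds.
At P = 49: Qd = 411 - 8·49 = 19 and Qs = 49 - 3 = 46.
Producer surplus without the control is ½ · (46 - 3) · 43 = 924.5.
With the floor, 19 units are sold at 49. The supply price at Q = 19 is 22, so PS = ½ · [(49 - 3) + (49 - 22)] · 19 = 693.5.
Change in producer surplus = 693.5 - 924.5 = -231.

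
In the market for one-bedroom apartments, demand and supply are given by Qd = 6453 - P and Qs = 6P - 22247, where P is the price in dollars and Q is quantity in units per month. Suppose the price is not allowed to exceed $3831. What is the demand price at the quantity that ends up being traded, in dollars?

5714

Equilibrium: 6453 - P = 6P - 22247, so 28700 = 7P and P* = 4100, Q* = 2353.
Because the ceiling (3831) lies below the market-clearing price, it is binding.
At P = 3831: Qd = 6453 - 3831 = 2622 and Qs = 6·3831 - 22247 = 739.
Only 739 units reach the market. On the demand curve, the marginal buyer's willingness to pay at Q = 739 is (6453 - 739) = 5714.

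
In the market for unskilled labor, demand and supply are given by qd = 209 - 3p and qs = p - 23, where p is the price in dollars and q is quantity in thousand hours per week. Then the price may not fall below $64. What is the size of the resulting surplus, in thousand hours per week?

24

Setting quantity demanded equal to quantity supplied, 209 - 3p = p - 23, gives p* = 58 and q* = 35.
Because the floor (64) lies above the market-clearing price, it is binding.
At p = 64: qd = 209 - 3·64 = 17 and qs = 64 - 23 = 41.
Surplus = qs - qd = 41 - 17 = 24.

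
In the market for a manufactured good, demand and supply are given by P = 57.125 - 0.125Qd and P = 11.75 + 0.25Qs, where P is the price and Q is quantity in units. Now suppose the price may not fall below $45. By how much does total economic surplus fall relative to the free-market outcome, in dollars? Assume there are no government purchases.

108

Rearranging demand gives Qd = 457 - 8P; rearranging supply gives Qs = 4P - 47. Setting quantity demanded equal to quantity supplied, 457 - 8P = 4P - 47, gives P* = 42 and Q* = 121.
The floor of 45 is above the equilibrium price 42, so it binds.
At P = 45: Qd = 457 - 8·45 = 97 and Qs = 4·45 - 47 = 133.
Quantity traded falls to 97. At Q = 97 the demand price is (457 - 97)/8 = 45 and the supply price is (47 + 97)/4 = 36.
Deadweight loss = ½ · (45 - 36) · (121 - 97) = ½ · 9 · 24 = 108.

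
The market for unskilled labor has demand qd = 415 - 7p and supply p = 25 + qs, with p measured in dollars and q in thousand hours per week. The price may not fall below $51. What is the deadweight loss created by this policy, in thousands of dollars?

Rearranging supply gives qs = p - 25. Without the control the market clears where 415 - 7p = p - 25, i.e. p* = 55 and q* = 30.
The floor of 51 is below the equilibrium price 55, so it is not binding; the market clears at p* = 55, q* = 30.
Since the control does not bind, no trades are prevented and deadweight loss is zero.

0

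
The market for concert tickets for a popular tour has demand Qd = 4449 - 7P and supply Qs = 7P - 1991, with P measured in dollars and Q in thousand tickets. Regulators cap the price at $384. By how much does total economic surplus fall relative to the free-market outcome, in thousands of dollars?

40432

Setting quantity demanded equal to quantity supplied, 4449 - 7P = 7P - 1991, gives P* = 460 and Q* = 1229.
Since 384 < 460, the ceiling is binding.
At P = 384: Qd = 4449 - 7·384 = 1761 and Qs = 7·384 - 1991 = 697.
Quantity traded falls to 697. At Q = 697 the demand price is (4449 - 697)/7 = 536 and the supply price is (1991 + 697)/7 = 384.
Deadweight loss = ½ · (536 - 384) · (1229 - 697) = ½ · 152 · 532 = 40432.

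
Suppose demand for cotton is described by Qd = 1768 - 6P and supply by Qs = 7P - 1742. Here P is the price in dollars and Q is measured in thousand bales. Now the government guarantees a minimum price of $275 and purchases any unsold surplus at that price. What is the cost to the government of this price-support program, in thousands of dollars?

17875

Equilibrium: 1768 - 6P = 7P - 1742, so 3510 = 13P and P* = 270, Q* = 148.
Since 275 > 270, the floor is binding.
At P = 275: Qd = 1768 - 6·275 = 118 and Qs = 7·275 - 1742 = 183.
Surplus = Qs - Qd = 65.
Government expenditure = surplus × support price = 65 × 275 = 17875.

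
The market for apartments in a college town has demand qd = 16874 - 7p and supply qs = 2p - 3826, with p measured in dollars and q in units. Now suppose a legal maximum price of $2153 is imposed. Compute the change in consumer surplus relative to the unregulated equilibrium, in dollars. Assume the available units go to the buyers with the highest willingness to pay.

64386

Setting quantity demanded equal to quantity supplied, 16874 - 7p = 2p - 3826, gives p* = 2300 and q* = 774.
Since 2153 < 2300, the ceiling is binding.
At p = 2153: qd = 16874 - 7·2153 = 1803 and qs = 2·2153 - 3826 = 480.
Consumer surplus without the control is ½ · (16874/7 - 2300) · 774 = 299538/7.
With the ceiling, 480 units are sold at 2153 (assume they go to the highest-value buyers). The demand price at q = 480 is 2342, so CS = ½ · [(16874/7 - 2153) + (2342 - 2153)] · 480 = 750240/7.
Change in consumer surplus = 750240/7 - 299538/7 = 64386.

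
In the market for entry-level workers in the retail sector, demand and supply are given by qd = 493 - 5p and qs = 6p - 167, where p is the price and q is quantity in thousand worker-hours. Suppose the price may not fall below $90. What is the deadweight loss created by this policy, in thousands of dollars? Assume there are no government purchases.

In a free market, 493 - 5p = 6p - 167 gives the equilibrium p* = 60, q* = 193.
Since 90 > 60, the floor is binding.
At p = 90: qd = 493 - 5·90 = 43 and qs = 6·90 - 167 = 373.
Quantity traded falls to 43. At q = 43 the demand price is (493 - 43)/5 = 90 and the supply price is (167 + 43)/6 = 35.
Deadweight loss = ½ · (90 - 35) · (193 - 43) = ½ · 55 · 150 = 4125.

4125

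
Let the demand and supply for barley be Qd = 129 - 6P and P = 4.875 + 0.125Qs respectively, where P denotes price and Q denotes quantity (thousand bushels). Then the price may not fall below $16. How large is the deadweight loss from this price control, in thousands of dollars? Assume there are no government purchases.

84

Rearranging supply gives Qs = 8P - 39. Without the control the market clears where 129 - 6P = 8P - 39, i.e. P* = 12 and Q* = 57.
Because the floor (16) lies above the market-clearing price, it is binding.
At P = 16: Qd = 129 - 6·16 = 33 and Qs = 8·16 - 39 = 89.
Quantity traded falls to 33. At Q = 33 the demand price is (129 - 33)/6 = 16 and the supply price is (39 + 33)/8 = 9.
Deadweight loss = ½ · (16 - 9) · (57 - 33) = ½ · 7 · 24 = 84.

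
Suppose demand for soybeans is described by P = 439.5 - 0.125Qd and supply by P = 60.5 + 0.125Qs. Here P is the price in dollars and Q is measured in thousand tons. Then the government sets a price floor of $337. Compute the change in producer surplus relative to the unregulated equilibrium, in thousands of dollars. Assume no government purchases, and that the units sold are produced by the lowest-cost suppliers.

Rearranging demand gives Qd = 3516 - 8P; rearranging supply gives Qs = 8P - 484. Without the control the market clears where 3516 - 8P = 8P - 484, i.e. P* = 250 and Q* = 1516.
The floor of 337 is above the equilibrium price 250, so it binds.
At P = 337: Qd = 3516 - 8·337 = 820 and Qs = 8·337 - 484 = 2212.
Producer surplus without the control is ½ · (250 - 60.5) · 1516 = 143641.
With the floor, 820 units are sold at 337. The supply price at Q = 820 is 163, so PS = ½ · [(337 - 60.5) + (337 - 163)] · 820 = 184705.
Change in producer surplus = 184705 - 143641 = 41064.

41064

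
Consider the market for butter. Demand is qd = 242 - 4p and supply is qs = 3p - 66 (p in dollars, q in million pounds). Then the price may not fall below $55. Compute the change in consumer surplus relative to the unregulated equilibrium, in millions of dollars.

Without the control the market clears where 242 - 4p = 3p - 66, i.e. p* = 44 and q* = 66.
The floor of 55 is above the equilibrium price 44, so it binds.
At p = 55: qd = 242 - 4·55 = 22 and qs = 3·55 - 66 = 99.
Consumer surplus without the control is ½ · (60.5 - 44) · 66 = 544.5.
With the floor, consumers buy 22 units at 55, so CS = ½ · (60.5 - 55) · 22 = 60.5.
Change in consumer surplus = 60.5 - 544.5 = -484.

-484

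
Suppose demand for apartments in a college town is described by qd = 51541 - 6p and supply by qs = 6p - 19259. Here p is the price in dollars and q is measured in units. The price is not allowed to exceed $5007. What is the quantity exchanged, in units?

10783

Without the control the market clears where 51541 - 6p = 6p - 19259, i.e. p* = 5900 and q* = 16141.
The ceiling of 5007 is below the equilibrium price 5900, so it binds.
At p = 5007: qd = 51541 - 6·5007 = 21499 and qs = 6·5007 - 19259 = 10783.
The quantity actually transacted is the short side, supply: 10783.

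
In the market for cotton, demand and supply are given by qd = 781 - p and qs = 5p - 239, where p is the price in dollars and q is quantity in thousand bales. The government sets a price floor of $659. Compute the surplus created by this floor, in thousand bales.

Setting quantity demanded equal to quantity supplied, 781 - p = 5p - 239, gives p* = 170 and q* = 611.
The floor of 659 is above the equilibrium price 170, so it binds.
At p = 659: qd = 781 - 659 = 122 and qs = 5·659 - 239 = 3056.
Surplus = qs - qd = 3056 - 122 = 2934.

2934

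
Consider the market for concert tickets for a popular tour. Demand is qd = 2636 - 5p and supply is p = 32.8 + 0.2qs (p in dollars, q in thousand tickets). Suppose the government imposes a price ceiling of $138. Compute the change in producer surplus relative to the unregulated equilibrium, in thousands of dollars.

-125102

Rearranging supply gives qs = 5p - 164. In a free market, 2636 - 5p = 5p - 164 gives the equilibrium p* = 280, q* = 1236.
Since 138 < 280, the ceiling is binding.
At p = 138: qd = 2636 - 5·138 = 1946 and qs = 5·138 - 164 = 526.
Producer surplus without the control is ½ · (280 - 32.8) · 1236 = 152769.6.
With the ceiling, producers sell 526 units at 138, so PS = ½ · (138 - 32.8) · 526 = 27667.6.
Change in producer surplus = 27667.6 - 152769.6 = -125102.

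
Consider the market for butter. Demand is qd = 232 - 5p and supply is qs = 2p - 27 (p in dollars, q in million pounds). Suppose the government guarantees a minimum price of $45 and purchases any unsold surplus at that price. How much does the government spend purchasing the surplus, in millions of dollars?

Without the control the market clears where 232 - 5p = 2p - 27, i.e. p* = 37 and q* = 47.
Since 45 > 37, the floor is binding.
At p = 45: qd = 232 - 5·45 = 7 and qs = 2·45 - 27 = 63.
Surplus = qs - qd = 56.
Government expenditure = surplus × support price = 56 × 45 = 2520.

2520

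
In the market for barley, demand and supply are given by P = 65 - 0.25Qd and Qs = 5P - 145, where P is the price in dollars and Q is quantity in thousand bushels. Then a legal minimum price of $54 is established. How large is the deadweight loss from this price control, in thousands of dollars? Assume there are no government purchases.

Rearranging demand gives Qd = 260 - 4P. Setting quantity demanded equal to quantity supplied, 260 - 4P = 5P - 145, gives P* = 45 and Q* = 80.
Because the floor (54) lies above the market-clearing price, it is binding.
At P = 54: Qd = 260 - 4·54 = 44 and Qs = 5·54 - 145 = 125.
Quantity traded falls to 44. At Q = 44 the demand price is (260 - 44)/4 = 54 and the supply price is (145 + 44)/5 = 37.8.
Deadweight loss = ½ · (54 - 37.8) · (80 - 44) = ½ · 16.2 · 36 = 291.6.

291.6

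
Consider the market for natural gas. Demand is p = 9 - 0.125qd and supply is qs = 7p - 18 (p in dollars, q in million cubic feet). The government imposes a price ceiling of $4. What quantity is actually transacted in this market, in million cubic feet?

Rearranging demand gives qd = 72 - 8p. In a free market, 72 - 8p = 7p - 18 gives the equilibrium p* = 6, q* = 24.
The ceiling of 4 is below the equilibrium price 6, so it binds.
At p = 4: qd = 72 - 8·4 = 40 and qs = 7·4 - 18 = 10.
The quantity actually transacted is the short side, supply: 10.

10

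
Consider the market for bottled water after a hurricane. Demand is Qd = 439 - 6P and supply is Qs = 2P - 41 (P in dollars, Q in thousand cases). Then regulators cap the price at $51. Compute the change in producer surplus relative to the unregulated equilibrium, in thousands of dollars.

-630

Without the control the market clears where 439 - 6P = 2P - 41, i.e. P* = 60 and Q* = 79.
Because the ceiling (51) lies below the market-clearing price, it is binding.
At P = 51: Qd = 439 - 6·51 = 133 and Qs = 2·51 - 41 = 61.
Producer surplus without the control is ½ · (60 - 20.5) · 79 = 1560.25.
With the ceiling, producers sell 61 units at 51, so PS = ½ · (51 - 20.5) · 61 = 930.25.
Change in producer surplus = 930.25 - 1560.25 = -630.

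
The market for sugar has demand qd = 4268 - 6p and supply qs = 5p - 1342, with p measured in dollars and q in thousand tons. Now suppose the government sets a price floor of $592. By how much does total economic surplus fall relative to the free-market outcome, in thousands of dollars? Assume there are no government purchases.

In a free market, 4268 - 6p = 5p - 1342 gives the equilibrium p* = 510, q* = 1208.
The floor of 592 is above the equilibrium price 510, so it binds.
At p = 592: qd = 4268 - 6·592 = 716 and qs = 5·592 - 1342 = 1618.
Quantity traded falls to 716. At q = 716 the demand price is (4268 - 716)/6 = 592 and the supply price is (1342 + 716)/5 = 411.6.
Deadweight loss = ½ · (592 - 411.6) · (1208 - 716) = ½ · 180.4 · 492 = 44378.4.

44378.4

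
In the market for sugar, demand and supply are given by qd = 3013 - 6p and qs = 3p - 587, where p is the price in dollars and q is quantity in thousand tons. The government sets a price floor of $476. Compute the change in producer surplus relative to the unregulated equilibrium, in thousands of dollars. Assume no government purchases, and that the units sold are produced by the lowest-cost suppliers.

Equilibrium: 3013 - 6p = 3p - 587, so 3600 = 9p and p* = 400, q* = 613.
Because the floor (476) lies above the market-clearing price, it is binding.
At p = 476: qd = 3013 - 6·476 = 157 and qs = 3·476 - 587 = 841.
Producer surplus without the control is ½ · (400 - 587/3) · 613 = 375769/6.
With the floor, 157 units are sold at 476. The supply price at q = 157 is 248, so PS = ½ · [(476 - 587/3) + (476 - 248)] · 157 = 239425/6.
Change in producer surplus = 239425/6 - 375769/6 = -22724.

-22724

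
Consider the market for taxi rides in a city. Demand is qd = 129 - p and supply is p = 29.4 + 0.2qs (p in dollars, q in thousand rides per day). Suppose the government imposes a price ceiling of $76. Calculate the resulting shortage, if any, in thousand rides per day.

Rearranging supply gives qs = 5p - 147. Setting quantity demanded equal to quantity supplied, 129 - p = 5p - 147, gives p* = 46 and q* = 83.
The ceiling of 76 is above the equilibrium price 46, so it is not binding; the market clears at p* = 46, q* = 83.
Since the control does not bind, there is no shortage.

0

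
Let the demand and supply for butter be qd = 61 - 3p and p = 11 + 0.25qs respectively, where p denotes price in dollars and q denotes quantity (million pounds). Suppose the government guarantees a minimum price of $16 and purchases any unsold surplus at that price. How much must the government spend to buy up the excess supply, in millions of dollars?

Rearranging supply gives qs = 4p - 44. Without the control the market clears where 61 - 3p = 4p - 44, i.e. p* = 15 and q* = 16.
The floor of 16 is above the equilibrium price 15, so it binds.
At p = 16: qd = 61 - 3·16 = 13 and qs = 4·16 - 44 = 20.
Surplus = qs - qd = 7.
Government expenditure = surplus × support price = 7 × 16 = 112.

112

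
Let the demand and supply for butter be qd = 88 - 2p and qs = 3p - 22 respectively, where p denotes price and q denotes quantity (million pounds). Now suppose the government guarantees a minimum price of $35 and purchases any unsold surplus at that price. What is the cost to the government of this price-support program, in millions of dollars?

Equilibrium: 88 - 2p = 3p - 22, so 110 = 5p and p* = 22, q* = 44.
Because the floor (35) lies above the market-clearing price, it is binding.
At p = 35: qd = 88 - 2·35 = 18 and qs = 3·35 - 22 = 83.
Surplus = qs - qd = 65.
Government expenditure = surplus × support price = 65 × 35 = 2275.

2275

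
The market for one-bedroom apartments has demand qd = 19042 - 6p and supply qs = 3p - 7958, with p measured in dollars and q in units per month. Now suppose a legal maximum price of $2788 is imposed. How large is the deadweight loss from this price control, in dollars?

Without the control the market clears where 19042 - 6p = 3p - 7958, i.e. p* = 3000 and q* = 1042.
Because the ceiling (2788) lies below the market-clearing price, it is binding.
At p = 2788: qd = 19042 - 6·2788 = 2314 and qs = 3·2788 - 7958 = 406.
Quantity traded falls to 406. At q = 406 the demand price is (19042 - 406)/6 = 3106 and the supply price is (7958 + 406)/3 = 2788.
Deadweight loss = ½ · (3106 - 2788) · (1042 - 406) = ½ · 318 · 636 = 101124.

101124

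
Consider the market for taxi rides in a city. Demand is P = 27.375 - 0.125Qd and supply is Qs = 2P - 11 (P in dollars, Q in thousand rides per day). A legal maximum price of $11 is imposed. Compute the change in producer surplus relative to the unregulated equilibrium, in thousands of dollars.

Rearranging demand gives Qd = 219 - 8P. In a free market, 219 - 8P = 2P - 11 gives the equilibrium P* = 23, Q* = 35.
Because the ceiling (11) lies below the market-clearing price, it is binding.
At P = 11: Qd = 219 - 8·11 = 131 and Qs = 2·11 - 11 = 11.
Producer surplus without the control is ½ · (23 - 5.5) · 35 = 306.25.
With the ceiling, producers sell 11 units at 11, so PS = ½ · (11 - 5.5) · 11 = 30.25.
Change in producer surplus = 30.25 - 306.25 = -276.

-276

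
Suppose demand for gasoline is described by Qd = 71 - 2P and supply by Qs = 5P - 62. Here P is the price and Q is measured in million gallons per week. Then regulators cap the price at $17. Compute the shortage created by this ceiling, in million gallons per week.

Equilibrium: 71 - 2P = 5P - 62, so 133 = 7P and P* = 19, Q* = 33.
The ceiling of 17 is below the equilibrium price 19, so it binds.
At P = 17: Qd = 71 - 2·17 = 37 and Qs = 5·17 - 62 = 23.
Shortage = Qd - Qs = 37 - 23 = 14.

14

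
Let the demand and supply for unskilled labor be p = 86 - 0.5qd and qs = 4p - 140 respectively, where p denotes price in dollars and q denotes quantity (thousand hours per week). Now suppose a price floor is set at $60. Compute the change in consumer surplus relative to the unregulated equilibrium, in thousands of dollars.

Rearranging demand gives qd = 172 - 2p. Without the control the market clears where 172 - 2p = 4p - 140, i.e. p* = 52 and q* = 68.
Since 60 > 52, the floor is binding.
At p = 60: qd = 172 - 2·60 = 52 and qs = 4·60 - 140 = 100.
Consumer surplus without the control is ½ · (86 - 52) · 68 = 1156.
With the floor, consumers buy 52 units at 60, so CS = ½ · (86 - 60) · 52 = 676.
Change in consumer surplus = 676 - 1156 = -480.

-480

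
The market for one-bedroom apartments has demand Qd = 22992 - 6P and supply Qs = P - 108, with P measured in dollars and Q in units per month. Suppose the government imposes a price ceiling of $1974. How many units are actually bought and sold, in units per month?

1866

Equilibrium: 22992 - 6P = P - 108, so 23100 = 7P and P* = 3300, Q* = 3192.
The ceiling of 1974 is below the equilibrium price 3300, so it binds.
At P = 1974: Qd = 22992 - 6·1974 = 11148 and Qs = 1974 - 108 = 1866.
The quantity actually transacted is the short side, supply: 1866.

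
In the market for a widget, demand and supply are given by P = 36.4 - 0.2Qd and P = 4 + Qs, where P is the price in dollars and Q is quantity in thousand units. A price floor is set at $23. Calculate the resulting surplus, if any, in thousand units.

0

Rearranging demand gives Qd = 182 - 5P; rearranging supply gives Qs = P - 4. Setting quantity demanded equal to quantity supplied, 182 - 5P = P - 4, gives P* = 31 and Q* = 27.
Since 23 is below P* = 31, the floor does not bind and the free-market outcome prevails.
Since the control does not bind, there is no surplus.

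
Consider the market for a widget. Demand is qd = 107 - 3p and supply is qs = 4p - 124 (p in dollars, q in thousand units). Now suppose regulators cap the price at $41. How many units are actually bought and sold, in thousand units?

Without the control the market clears where 107 - 3p = 4p - 124, i.e. p* = 33 and q* = 8.
The ceiling of 41 is above the equilibrium price 33, so it is not binding; the market clears at p* = 33, q* = 8.

8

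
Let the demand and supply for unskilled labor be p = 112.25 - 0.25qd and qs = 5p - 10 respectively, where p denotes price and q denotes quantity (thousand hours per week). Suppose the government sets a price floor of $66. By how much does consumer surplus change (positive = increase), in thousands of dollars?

Rearranging demand gives qd = 449 - 4p. Without the control the market clears where 449 - 4p = 5p - 10, i.e. p* = 51 and q* = 245.
The floor of 66 is above the equilibrium price 51, so it binds.
At p = 66: qd = 449 - 4·66 = 185 and qs = 5·66 - 10 = 320.
Consumer surplus without the control is ½ · (112.25 - 51) · 245 = 7503.125.
With the floor, consumers buy 185 units at 66, so CS = ½ · (112.25 - 66) · 185 = 4278.125.
Change in consumer surplus = 4278.125 - 7503.125 = -3225.

-3225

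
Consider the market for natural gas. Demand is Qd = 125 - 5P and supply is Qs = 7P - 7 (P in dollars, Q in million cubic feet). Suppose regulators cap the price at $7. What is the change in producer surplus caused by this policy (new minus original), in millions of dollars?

-224

Without the control the market clears where 125 - 5P = 7P - 7, i.e. P* = 11 and Q* = 70.
The ceiling of 7 is below the equilibrium price 11, so it binds.
At P = 7: Qd = 125 - 5·7 = 90 and Qs = 7·7 - 7 = 42.
Producer surplus without the control is ½ · (11 - 1) · 70 = 350.
With the ceiling, producers sell 42 units at 7, so PS = ½ · (7 - 1) · 42 = 126.
Change in producer surplus = 126 - 350 = -224.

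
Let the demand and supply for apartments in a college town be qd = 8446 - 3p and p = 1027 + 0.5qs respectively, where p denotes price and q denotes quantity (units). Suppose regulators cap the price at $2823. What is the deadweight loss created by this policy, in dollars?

0

Rearranging supply gives qs = 2p - 2054. Without the control the market clears where 8446 - 3p = 2p - 2054, i.e. p* = 2100 and q* = 2146.
The ceiling of 2823 is above the equilibrium price 2100, so it is not binding; the market clears at p* = 2100, q* = 2146.
Since the control does not bind, no trades are prevented and deadweight loss is zero.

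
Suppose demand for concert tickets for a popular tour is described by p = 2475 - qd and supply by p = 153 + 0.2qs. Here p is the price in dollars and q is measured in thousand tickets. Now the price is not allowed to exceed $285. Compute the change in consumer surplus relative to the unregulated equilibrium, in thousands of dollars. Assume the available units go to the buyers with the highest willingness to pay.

-644512.5

Rearranging demand gives qd = 2475 - p; rearranging supply gives qs = 5p - 765. Without the control the market clears where 2475 - p = 5p - 765, i.e. p* = 540 and q* = 1935.
The ceiling of 285 is below the equilibrium price 540, so it binds.
At p = 285: qd = 2475 - 285 = 2190 and qs = 5·285 - 765 = 660.
Consumer surplus without the control is ½ · (2475 - 540) · 1935 = 1872112.5.
With the ceiling, 660 units are sold at 285 (assume they go to the highest-value buyers). The demand price at q = 660 is 1815, so CS = ½ · [(2475 - 285) + (1815 - 285)] · 660 = 1227600.
Change in consumer surplus = 1227600 - 1872112.5 = -644512.5.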